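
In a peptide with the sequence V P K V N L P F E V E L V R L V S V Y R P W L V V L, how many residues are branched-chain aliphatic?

13

Valine (V), leucine (L), and isoleucine (I) are the branched-chain amino acids.
Matching residues: V1, V4, L6, V10, L12, V13, L15, V16, V18, L23, V24, V25, L26.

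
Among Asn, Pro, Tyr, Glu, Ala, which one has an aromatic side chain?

Tyr

The aromatic amino acids are Phe (F, benzyl), Trp (W, indole), and Tyr (Y, phenol).
Of the listed options, only Tyr belongs to this group.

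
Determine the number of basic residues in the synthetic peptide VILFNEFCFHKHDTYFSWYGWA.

Lysine (K), arginine (R), and histidine (H) have basic, nitrogen-containing side chains.
Matching residues: H10, K11, H12.

3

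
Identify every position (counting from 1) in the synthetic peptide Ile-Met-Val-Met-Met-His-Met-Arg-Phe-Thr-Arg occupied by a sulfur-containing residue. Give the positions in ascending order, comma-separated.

2, 4, 5, 7

The sulfur-bearing residues are cysteine (–SH) and methionine (–S–CH₃).
Matching residues: Met2, Met4, Met5, Met7.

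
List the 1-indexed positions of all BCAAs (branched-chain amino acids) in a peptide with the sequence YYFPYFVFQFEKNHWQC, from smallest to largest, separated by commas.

7

Valine (V), leucine (L), and isoleucine (I) are the branched-chain amino acids.
Matching residues: V7.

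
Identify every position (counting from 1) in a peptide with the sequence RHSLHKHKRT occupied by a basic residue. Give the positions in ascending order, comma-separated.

K, R, and H are the three residues with basic side chains (ε-amine, guanidinium, and imidazole respectively).
Matching residues: R1, H2, H5, K6, H7, K8, R9.

1, 2, 5, 6, 7, 8, 9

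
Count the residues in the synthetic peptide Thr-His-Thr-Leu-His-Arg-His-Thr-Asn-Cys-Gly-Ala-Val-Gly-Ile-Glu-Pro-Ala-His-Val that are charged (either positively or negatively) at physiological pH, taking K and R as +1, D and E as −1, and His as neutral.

2

Charged side chains at pH ~7.4: K, R (positive); D, E (negative).
Matching residues: Arg6, Glu16.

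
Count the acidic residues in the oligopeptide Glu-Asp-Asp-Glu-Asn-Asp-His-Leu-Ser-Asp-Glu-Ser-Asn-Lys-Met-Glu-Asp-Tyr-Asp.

10

Only D (aspartate) and E (glutamate) carry a side-chain carboxylic acid.
Matching residues: Glu1, Asp2, Asp3, Glu4, Asp6, Asp10, Glu11, Glu16, Asp17, Asp19.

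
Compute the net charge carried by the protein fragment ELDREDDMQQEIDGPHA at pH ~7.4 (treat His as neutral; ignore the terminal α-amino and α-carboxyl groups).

-6

Near pH 7.4, K and R contribute +1 each, D and E contribute −1 each, and every other side chain (His included, as stated) is uncharged.
Positive (K, R): R4 → +1.
Negative (D, E): E1, D3, E5, D6, D7, E11, D13 → −7.
Net charge = (+1) + (−7) = −6.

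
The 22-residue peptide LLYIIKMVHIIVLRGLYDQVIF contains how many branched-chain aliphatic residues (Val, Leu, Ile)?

Matching residues: L1, L2, I4, I5, V8, I10, I11, V12, L13, L16, V20, I21.

12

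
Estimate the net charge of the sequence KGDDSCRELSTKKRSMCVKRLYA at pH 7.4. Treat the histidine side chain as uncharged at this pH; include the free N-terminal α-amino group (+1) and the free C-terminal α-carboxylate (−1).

Near pH 7.4, K and R contribute +1 each, D and E contribute −1 each, and every other side chain (His included, as stated) is uncharged.
Positive (K, R): K1, R7, K12, K13, R14, K19, R20 → +7.
Negative (D, E): D3, D4, E8 → −3.
The N-terminus (+1) and C-terminus (−1) cancel.
Net charge = (+7) + (−3) = +4.

+4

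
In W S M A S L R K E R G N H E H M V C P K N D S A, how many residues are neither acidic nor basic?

Acidic: D, E. Basic: K, R, H. All other residues are neither.
Matching residues: W1, S2, M3, A4, S5, L6, G11, N12, M16, V17, C18, P19, N21, S23, A24.

15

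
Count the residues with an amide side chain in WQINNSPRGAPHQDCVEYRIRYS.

Asparagine (N) and glutamine (Q) have uncharged amide side chains.
Matching residues: Q2, N4, N5, Q13.

4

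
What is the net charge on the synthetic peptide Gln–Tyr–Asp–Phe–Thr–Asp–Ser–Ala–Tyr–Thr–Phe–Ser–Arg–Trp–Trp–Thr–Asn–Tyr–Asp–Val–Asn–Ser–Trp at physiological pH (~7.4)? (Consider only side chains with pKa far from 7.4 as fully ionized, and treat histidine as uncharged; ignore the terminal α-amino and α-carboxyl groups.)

-2

At pH ~7.4 the Lys and Arg side chains are protonated (+1), the Asp and Glu side chains are deprotonated (−1), and with His taken as neutral all other side chains carry no charge.
Positive (K, R): Arg13 → +1.
Negative (D, E): Asp3, Asp6, Asp19 → −3.
Net charge = (+1) + (−3) = −2.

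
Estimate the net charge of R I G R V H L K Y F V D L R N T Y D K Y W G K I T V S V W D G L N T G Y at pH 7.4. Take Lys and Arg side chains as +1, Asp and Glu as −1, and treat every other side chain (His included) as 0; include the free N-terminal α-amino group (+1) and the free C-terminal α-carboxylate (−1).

Positive (K, R): R1, R4, K8, R14, K19, K23 → +6.
Negative (D, E): D12, D18, D30 → −3.
The N-terminus (+1) and C-terminus (−1) cancel.
Net charge = (+6) + (−3) = +3.

+3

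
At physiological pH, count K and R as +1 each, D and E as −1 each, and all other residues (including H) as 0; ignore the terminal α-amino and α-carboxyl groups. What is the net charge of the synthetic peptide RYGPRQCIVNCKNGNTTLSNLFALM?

+3

Positive (K, R): R1, R5, K12 → +3.
Negative (D, E): none → −0.
Net charge = (+3) + (−0) = +3.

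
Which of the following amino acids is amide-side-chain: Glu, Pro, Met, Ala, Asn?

Only N (asparagine) and Q (glutamine) carry a side-chain carboxamide.
Of the listed options, only Asn belongs to this group.

Asn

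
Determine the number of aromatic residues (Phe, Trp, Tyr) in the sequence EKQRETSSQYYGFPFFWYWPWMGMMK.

Matching residues: Y10, Y11, F13, F15, F16, W17, Y18, W19, W21.

9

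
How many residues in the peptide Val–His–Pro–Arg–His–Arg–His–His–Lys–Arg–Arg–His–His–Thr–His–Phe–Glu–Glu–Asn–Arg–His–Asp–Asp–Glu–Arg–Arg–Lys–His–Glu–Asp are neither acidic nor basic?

5

Acidic: D, E. Basic: K, R, H. All other residues are neither.
Matching residues: Val1, Pro3, Thr14, Phe16, Asn19.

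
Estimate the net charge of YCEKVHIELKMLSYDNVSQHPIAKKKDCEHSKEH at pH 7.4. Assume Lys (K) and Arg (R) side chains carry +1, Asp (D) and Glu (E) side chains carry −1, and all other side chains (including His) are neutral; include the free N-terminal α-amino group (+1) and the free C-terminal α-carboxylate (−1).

0

Positive (K, R): K4, K10, K24, K25, K26, K32 → +6.
Negative (D, E): E3, E8, D15, D27, E29, E33 → −6.
The N-terminus (+1) and C-terminus (−1) cancel.
Net charge = (+6) + (−6) = 0.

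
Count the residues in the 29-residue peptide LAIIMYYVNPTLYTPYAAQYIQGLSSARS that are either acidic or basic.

Acidic: D, E. Basic: H, K, R.
Acidic residues here: none (0).
Basic residues here: R28 (1).
The two groups share no amino acid, so total = 0 + 1 = 1.

1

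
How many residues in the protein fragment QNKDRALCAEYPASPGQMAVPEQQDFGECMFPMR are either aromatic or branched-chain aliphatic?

Aromatic: F, W, Y. Branched-chain aliphatic: I, L, V.
Aromatic residues here: Y11, F26, F31 (3).
Branched-chain aliphatic residues here: L7, V20 (2).
The two groups share no amino acid, so total = 3 + 2 = 5.

5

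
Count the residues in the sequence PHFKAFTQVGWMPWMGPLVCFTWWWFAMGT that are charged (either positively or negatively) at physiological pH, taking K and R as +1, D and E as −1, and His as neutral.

1

Charged side chains at pH ~7.4: K, R (positive); D, E (negative).
Matching residues: K4.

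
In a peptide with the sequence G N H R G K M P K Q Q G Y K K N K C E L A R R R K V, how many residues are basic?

11

The basic amino acids are Lys (K), Arg (R), and His (H).
Matching residues: H3, R4, K6, K9, K14, K15, K17, R22, R23, R24, K25.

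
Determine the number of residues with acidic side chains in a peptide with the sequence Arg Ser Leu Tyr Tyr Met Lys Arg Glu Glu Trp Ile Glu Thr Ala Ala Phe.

3

Aspartate (D) and glutamate (E) have carboxylic-acid side chains and are the acidic amino acids.
Matching residues: Glu9, Glu10, Glu13.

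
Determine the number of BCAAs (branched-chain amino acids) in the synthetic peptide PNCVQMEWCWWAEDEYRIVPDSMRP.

V, L, and I make up the branched-chain aliphatic group.
Matching residues: V4, I18, V19.

3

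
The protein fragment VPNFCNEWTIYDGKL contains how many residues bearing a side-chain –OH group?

The –OH-bearing residues are Ser, Thr (aliphatic alcohols), and Tyr (phenol).
Matching residues: T9, Y11.

2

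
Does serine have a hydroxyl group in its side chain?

Yes

Serine (S), threonine (T), and tyrosine (Y) each carry a hydroxyl group on the side chain.
Serine is in this group.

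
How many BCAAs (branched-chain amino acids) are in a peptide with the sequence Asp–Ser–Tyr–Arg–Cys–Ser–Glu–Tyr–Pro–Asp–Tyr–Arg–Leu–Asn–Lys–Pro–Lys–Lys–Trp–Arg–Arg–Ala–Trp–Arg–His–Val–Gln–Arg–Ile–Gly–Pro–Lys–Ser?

Valine (V), leucine (L), and isoleucine (I) are the branched-chain amino acids.
Matching residues: Leu13, Val26, Ile29.

3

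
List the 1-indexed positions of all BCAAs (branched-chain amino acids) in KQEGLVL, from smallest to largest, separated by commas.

Valine (V), leucine (L), and isoleucine (I) are the branched-chain amino acids.
Matching residues: L5, V6, L7.

5, 6, 7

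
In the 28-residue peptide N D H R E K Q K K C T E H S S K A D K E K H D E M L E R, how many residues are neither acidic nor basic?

9

Acidic: D, E. Basic: K, R, H. All other residues are neither.
Matching residues: N1, Q7, C10, T11, S14, S15, A17, M25, L26.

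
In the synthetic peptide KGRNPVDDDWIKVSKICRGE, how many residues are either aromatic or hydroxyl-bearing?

2

Aromatic: F, W, Y. Hydroxyl-bearing: S, T, Y.
Aromatic residues here: W10 (1).
Hydroxyl-bearing residues here: S14 (1).
(Y belongs to both groups, but none appear in this sequence.) Total = 1 + 1 = 2.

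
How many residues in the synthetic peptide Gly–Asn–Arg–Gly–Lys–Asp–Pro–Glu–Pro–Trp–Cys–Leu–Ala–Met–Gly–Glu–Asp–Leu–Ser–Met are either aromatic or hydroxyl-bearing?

Aromatic: F, W, Y. Hydroxyl-bearing: S, T, Y.
Aromatic residues here: Trp10 (1).
Hydroxyl-bearing residues here: Ser19 (1).
(Y belongs to both groups, but none appear in this sequence.) Total = 1 + 1 = 2.

2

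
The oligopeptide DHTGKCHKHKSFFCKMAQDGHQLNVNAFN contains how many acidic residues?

2

The acidic residues are Asp (D) and Glu (E), whose side chains end in a carboxylate group.
Matching residues: D1, D19.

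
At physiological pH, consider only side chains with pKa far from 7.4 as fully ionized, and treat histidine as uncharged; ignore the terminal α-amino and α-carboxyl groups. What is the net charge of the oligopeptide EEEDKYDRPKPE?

Near pH 7.4, K and R contribute +1 each, D and E contribute −1 each, and every other side chain (His included, as stated) is uncharged.
Positive (K, R): K5, R8, K10 → +3.
Negative (D, E): E1, E2, E3, D4, D7, E12 → −6.
Net charge = (+3) + (−6) = −3.

-3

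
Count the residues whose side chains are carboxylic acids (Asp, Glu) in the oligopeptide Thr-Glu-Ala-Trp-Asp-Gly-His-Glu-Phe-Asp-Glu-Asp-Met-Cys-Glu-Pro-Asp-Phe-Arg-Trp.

8

Matching residues: Glu2, Asp5, Glu8, Asp10, Glu11, Asp12, Glu15, Asp17.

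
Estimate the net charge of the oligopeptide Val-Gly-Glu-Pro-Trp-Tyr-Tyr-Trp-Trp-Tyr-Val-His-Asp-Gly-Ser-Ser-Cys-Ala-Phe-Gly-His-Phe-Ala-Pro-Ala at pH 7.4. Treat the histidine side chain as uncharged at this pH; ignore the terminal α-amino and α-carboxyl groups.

-2

At pH ~7.4 the Lys and Arg side chains are protonated (+1), the Asp and Glu side chains are deprotonated (−1), and with His taken as neutral all other side chains carry no charge.
Positive (K, R): none → +0.
Negative (D, E): Glu3, Asp13 → −2.
Net charge = (+0) + (−2) = −2.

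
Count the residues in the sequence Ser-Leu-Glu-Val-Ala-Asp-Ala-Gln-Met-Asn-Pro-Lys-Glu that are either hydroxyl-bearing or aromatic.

Hydroxyl-bearing: S, T, Y. Aromatic: F, W, Y.
Hydroxyl-bearing residues here: Ser1 (1).
Aromatic residues here: none (0).
(Y belongs to both groups, but none appear in this sequence.) Total = 1 + 0 = 1.

1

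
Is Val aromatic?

No

The aromatic amino acids are Phe (F, benzyl), Trp (W, indole), and Tyr (Y, phenol).
Valine is not in this group.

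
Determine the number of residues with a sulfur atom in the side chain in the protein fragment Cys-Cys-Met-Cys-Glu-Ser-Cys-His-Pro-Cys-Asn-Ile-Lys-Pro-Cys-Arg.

7

Cysteine (C, thiol) and methionine (M, thioether) are the two sulfur-containing amino acids.
Matching residues: Cys1, Cys2, Met3, Cys4, Cys7, Cys10, Cys15.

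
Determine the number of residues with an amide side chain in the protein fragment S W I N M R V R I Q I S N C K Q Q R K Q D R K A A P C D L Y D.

The amide-side-chain residues are Asn (N) and Gln (Q).
Matching residues: N4, Q10, N13, Q16, Q17, Q20.

6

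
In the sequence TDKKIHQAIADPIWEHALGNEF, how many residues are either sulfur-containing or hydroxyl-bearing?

1

Sulfur-containing: C, M. Hydroxyl-bearing: S, T, Y.
Sulfur-containing residues here: none (0).
Hydroxyl-bearing residues here: T1 (1).
The two groups share no amino acid, so total = 0 + 1 = 1.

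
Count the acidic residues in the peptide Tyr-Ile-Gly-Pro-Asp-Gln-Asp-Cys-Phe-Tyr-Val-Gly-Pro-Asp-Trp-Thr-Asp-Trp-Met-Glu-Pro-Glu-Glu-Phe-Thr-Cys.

Aspartate (D) and glutamate (E) have carboxylic-acid side chains and are the acidic amino acids.
Matching residues: Asp5, Asp7, Asp14, Asp17, Glu20, Glu22, Glu23.

7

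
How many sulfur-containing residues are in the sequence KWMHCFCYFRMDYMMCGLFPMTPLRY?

8

The sulfur-bearing residues are cysteine (–SH) and methionine (–S–CH₃).
Matching residues: M3, C5, C7, M11, M14, M15, C16, M21.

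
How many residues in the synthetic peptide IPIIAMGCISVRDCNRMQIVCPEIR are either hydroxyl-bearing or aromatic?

1

Hydroxyl-bearing: S, T, Y. Aromatic: F, W, Y.
Hydroxyl-bearing residues here: S10 (1).
Aromatic residues here: none (0).
(Y belongs to both groups, but none appear in this sequence.) Total = 1 + 0 = 1.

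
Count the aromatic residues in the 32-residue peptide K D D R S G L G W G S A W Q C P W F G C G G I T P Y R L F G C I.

6

Phenylalanine (F), tryptophan (W), and tyrosine (Y) have aromatic ring side chains.
Matching residues: W9, W13, W17, F18, Y26, F29.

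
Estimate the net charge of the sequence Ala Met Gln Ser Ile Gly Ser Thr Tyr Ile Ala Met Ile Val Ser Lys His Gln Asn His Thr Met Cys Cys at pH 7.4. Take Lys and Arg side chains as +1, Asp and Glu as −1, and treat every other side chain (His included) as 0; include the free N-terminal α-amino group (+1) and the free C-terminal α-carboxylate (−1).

Positive (K, R): Lys16 → +1.
Negative (D, E): none → −0.
The N-terminus (+1) and C-terminus (−1) cancel.
Net charge = (+1) + (−0) = +1.

+1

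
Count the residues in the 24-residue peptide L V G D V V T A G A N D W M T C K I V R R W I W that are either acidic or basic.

Acidic: D, E. Basic: H, K, R.
Acidic residues here: D4, D12 (2).
Basic residues here: K17, R20, R21 (3).
The two groups share no amino acid, so total = 2 + 3 = 5.

5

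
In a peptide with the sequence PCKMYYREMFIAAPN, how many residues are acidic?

Aspartate (D) and glutamate (E) have carboxylic-acid side chains and are the acidic amino acids.
Matching residues: E8.

1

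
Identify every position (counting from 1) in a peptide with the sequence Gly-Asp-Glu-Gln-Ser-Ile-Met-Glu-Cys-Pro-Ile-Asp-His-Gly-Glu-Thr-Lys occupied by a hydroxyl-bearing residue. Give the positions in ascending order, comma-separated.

The –OH-bearing residues are Ser, Thr (aliphatic alcohols), and Tyr (phenol).
Matching residues: Ser5, Thr16.

5, 16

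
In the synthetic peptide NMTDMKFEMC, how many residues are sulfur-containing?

The sulfur-bearing residues are cysteine (–SH) and methionine (–S–CH₃).
Matching residues: M2, M5, M9, C10.

4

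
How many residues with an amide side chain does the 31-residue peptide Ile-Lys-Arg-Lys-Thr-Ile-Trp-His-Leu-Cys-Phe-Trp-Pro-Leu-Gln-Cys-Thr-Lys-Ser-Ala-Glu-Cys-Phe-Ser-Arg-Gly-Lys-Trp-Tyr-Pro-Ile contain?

1

Only N (asparagine) and Q (glutamine) carry a side-chain carboxamide.
Matching residues: Gln15.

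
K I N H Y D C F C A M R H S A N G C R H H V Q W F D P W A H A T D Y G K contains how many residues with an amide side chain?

The amide-side-chain residues are Asn (N) and Gln (Q).
Matching residues: N3, N16, Q23.

3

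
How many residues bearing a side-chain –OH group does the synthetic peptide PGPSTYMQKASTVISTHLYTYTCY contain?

The –OH-bearing residues are Ser, Thr (aliphatic alcohols), and Tyr (phenol).
Matching residues: S4, T5, Y6, S11, T12, S15, T16, Y19, T20, Y21, T22, Y24.

12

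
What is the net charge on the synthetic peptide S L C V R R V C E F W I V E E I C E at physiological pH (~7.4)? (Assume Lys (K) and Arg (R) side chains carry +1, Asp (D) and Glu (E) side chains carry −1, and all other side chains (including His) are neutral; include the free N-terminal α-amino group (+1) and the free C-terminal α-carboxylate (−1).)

Positive (K, R): R5, R6 → +2.
Negative (D, E): E9, E14, E15, E18 → −4.
The N-terminus (+1) and C-terminus (−1) cancel.
Net charge = (+2) + (−4) = −2.

-2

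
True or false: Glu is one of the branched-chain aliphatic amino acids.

False

The BCAAs are Val, Leu, and Ile — aliphatic side chains with a branch point.
Glutamate is not in this group.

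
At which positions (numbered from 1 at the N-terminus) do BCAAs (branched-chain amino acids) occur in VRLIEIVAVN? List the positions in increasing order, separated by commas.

1, 3, 4, 6, 7, 9

V, L, and I make up the branched-chain aliphatic group.
Matching residues: V1, L3, I4, I6, V7, V9.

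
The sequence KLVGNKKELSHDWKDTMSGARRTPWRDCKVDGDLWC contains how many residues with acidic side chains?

6

The acidic residues are Asp (D) and Glu (E), whose side chains end in a carboxylate group.
Matching residues: E8, D12, D15, D27, D31, D33.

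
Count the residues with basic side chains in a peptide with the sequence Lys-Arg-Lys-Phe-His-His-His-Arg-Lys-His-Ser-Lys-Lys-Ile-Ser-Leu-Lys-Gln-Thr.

12

K, R, and H are the three residues with basic side chains (ε-amine, guanidinium, and imidazole respectively).
Matching residues: Lys1, Arg2, Lys3, His5, His6, His7, Arg8, Lys9, His10, Lys12, Lys13, Lys17.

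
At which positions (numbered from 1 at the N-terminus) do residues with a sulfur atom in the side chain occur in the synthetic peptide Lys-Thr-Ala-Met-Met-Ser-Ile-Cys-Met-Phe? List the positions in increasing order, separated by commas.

The sulfur-bearing residues are cysteine (–SH) and methionine (–S–CH₃).
Matching residues: Met4, Met5, Cys8, Met9.

4, 5, 8, 9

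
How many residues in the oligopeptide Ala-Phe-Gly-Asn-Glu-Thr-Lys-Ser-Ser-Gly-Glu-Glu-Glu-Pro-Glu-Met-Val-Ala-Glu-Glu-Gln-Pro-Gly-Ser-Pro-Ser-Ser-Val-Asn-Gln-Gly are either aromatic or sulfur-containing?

Aromatic: F, W, Y. Sulfur-containing: C, M.
Aromatic residues here: Phe2 (1).
Sulfur-containing residues here: Met16 (1).
The two groups share no amino acid, so total = 1 + 1 = 2.

2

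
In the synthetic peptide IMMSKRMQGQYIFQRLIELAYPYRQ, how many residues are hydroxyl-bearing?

4

S, T, and Y are the three residues with a side-chain hydroxyl.
Matching residues: S4, Y11, Y21, Y23.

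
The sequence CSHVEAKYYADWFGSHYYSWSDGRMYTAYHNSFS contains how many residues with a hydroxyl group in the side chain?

13

Serine (S), threonine (T), and tyrosine (Y) each carry a hydroxyl group on the side chain.
Matching residues: S2, Y8, Y9, S15, Y17, Y18, S19, S21, Y26, T27, Y29, S32, S34.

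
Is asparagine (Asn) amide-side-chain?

Yes

Asparagine (N) and glutamine (Q) have uncharged amide side chains.
Asparagine is in this group.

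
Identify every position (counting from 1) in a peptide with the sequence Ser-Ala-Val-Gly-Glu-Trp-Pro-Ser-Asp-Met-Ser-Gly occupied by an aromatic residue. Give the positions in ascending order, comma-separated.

6

Matching residues: Trp6.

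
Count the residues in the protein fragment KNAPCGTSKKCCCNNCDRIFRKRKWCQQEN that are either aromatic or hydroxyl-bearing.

Aromatic: F, W, Y. Hydroxyl-bearing: S, T, Y.
Aromatic residues here: F20, W25 (2).
Hydroxyl-bearing residues here: T7, S8 (2).
(Y belongs to both groups, but none appear in this sequence.) Total = 2 + 2 = 4.

4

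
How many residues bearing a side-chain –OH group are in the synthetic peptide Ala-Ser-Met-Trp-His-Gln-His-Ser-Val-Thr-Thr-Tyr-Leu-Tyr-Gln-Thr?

7

Serine (S), threonine (T), and tyrosine (Y) each carry a hydroxyl group on the side chain.
Matching residues: Ser2, Ser8, Thr10, Thr11, Tyr12, Tyr14, Thr16.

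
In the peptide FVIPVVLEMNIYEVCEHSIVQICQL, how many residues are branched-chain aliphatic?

11

V, L, and I make up the branched-chain aliphatic group.
Matching residues: V2, I3, V5, V6, L7, I11, V14, I19, V20, I22, L25.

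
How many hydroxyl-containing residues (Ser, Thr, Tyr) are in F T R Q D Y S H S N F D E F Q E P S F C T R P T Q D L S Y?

Matching residues: T2, Y6, S7, S9, S18, T21, T24, S28, Y29.

9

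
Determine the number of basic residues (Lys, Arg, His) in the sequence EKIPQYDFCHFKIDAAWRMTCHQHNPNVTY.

Matching residues: K2, H10, K12, R18, H22, H24.

6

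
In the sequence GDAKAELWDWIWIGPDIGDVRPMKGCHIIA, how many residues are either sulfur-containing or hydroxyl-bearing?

2

Sulfur-containing: C, M. Hydroxyl-bearing: S, T, Y.
Sulfur-containing residues here: M23, C26 (2).
Hydroxyl-bearing residues here: none (0).
The two groups share no amino acid, so total = 2 + 0 = 2.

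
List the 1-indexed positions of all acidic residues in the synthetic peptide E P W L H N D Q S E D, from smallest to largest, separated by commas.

Only D (aspartate) and E (glutamate) carry a side-chain carboxylic acid.
Matching residues: E1, D7, E10, D11.

1, 7, 10, 11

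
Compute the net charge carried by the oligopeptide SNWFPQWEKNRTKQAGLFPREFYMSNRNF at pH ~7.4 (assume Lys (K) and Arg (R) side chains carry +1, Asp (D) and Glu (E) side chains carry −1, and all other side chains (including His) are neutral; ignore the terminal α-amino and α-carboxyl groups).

+3

Positive (K, R): K9, R11, K13, R20, R27 → +5.
Negative (D, E): E8, E21 → −2.
Net charge = (+5) + (−2) = +3.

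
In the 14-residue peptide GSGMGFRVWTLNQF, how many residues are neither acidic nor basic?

Acidic: D, E. Basic: K, R, H. All other residues are neither.
Matching residues: G1, S2, G3, M4, G5, F6, V8, W9, T10, L11, N12, Q13, F14.

13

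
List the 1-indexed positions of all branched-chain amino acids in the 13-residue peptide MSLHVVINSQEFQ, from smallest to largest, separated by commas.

3, 5, 6, 7

The BCAAs are Val, Leu, and Ile — aliphatic side chains with a branch point.
Matching residues: L3, V5, V6, I7.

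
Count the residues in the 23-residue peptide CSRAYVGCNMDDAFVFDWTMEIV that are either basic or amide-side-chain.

2

Basic: H, K, R. Amide-side-chain: N, Q.
Basic residues here: R3 (1).
Amide-side-chain residues here: N9 (1).
The two groups share no amino acid, so total = 1 + 1 = 2.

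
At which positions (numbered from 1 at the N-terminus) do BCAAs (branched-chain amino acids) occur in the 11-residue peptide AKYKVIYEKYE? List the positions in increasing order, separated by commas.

5, 6

The BCAAs are Val, Leu, and Ile — aliphatic side chains with a branch point.
Matching residues: V5, I6.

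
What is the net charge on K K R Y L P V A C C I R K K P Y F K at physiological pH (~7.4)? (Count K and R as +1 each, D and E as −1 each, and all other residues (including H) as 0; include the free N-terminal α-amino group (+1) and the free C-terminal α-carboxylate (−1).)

+7

Positive (K, R): K1, K2, R3, R12, K13, K14, K18 → +7.
Negative (D, E): none → −0.
The N-terminus (+1) and C-terminus (−1) cancel.
Net charge = (+7) + (−0) = +7.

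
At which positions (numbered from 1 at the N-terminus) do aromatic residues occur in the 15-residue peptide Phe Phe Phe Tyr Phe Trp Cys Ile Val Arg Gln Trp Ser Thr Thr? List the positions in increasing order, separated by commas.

1, 2, 3, 4, 5, 6, 12

The aromatic amino acids are Phe (F, benzyl), Trp (W, indole), and Tyr (Y, phenol).
Matching residues: Phe1, Phe2, Phe3, Tyr4, Phe5, Trp6, Trp12.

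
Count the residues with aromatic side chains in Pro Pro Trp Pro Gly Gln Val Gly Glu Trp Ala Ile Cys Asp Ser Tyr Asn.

3

Phenylalanine (F), tryptophan (W), and tyrosine (Y) have aromatic ring side chains.
Matching residues: Trp3, Trp10, Tyr16.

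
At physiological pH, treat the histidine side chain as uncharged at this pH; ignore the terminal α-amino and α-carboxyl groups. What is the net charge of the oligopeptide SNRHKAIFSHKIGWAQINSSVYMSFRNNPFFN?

Near pH 7.4, K and R contribute +1 each, D and E contribute −1 each, and every other side chain (His included, as stated) is uncharged.
Positive (K, R): R3, K5, K11, R26 → +4.
Negative (D, E): none → −0.
Net charge = (+4) + (−0) = +4.

+4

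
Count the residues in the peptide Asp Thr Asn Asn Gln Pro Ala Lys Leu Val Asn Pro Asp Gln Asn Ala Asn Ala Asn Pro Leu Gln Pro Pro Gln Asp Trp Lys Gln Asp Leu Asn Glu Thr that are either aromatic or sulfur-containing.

1

Aromatic: F, W, Y. Sulfur-containing: C, M.
Aromatic residues here: Trp27 (1).
Sulfur-containing residues here: none (0).
The two groups share no amino acid, so total = 1 + 0 = 1.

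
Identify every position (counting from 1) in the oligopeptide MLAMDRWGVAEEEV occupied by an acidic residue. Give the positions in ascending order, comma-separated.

Matching residues: D5, E11, E12, E13.

5, 11, 12, 13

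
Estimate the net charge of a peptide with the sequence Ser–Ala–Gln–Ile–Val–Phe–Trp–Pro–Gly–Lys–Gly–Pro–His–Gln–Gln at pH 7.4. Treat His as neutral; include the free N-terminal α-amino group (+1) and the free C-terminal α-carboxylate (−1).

+1

Near pH 7.4, K and R contribute +1 each, D and E contribute −1 each, and every other side chain (His included, as stated) is uncharged.
Positive (K, R): Lys10 → +1.
Negative (D, E): none → −0.
The N-terminus (+1) and C-terminus (−1) cancel.
Net charge = (+1) + (−0) = +1.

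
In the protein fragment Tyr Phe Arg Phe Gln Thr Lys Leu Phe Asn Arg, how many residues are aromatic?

The aromatic amino acids are Phe (F, benzyl), Trp (W, indole), and Tyr (Y, phenol).
Matching residues: Tyr1, Phe2, Phe4, Phe9.

4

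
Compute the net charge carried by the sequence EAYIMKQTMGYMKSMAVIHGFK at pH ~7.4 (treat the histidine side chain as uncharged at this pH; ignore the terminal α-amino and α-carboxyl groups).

Near pH 7.4, K and R contribute +1 each, D and E contribute −1 each, and every other side chain (His included, as stated) is uncharged.
Positive (K, R): K6, K13, K22 → +3.
Negative (D, E): E1 → −1.
Net charge = (+3) + (−1) = +2.

+2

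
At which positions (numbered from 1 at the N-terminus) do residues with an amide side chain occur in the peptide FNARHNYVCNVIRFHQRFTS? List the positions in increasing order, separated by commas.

2, 6, 10, 16

Only N (asparagine) and Q (glutamine) carry a side-chain carboxamide.
Matching residues: N2, N6, N10, Q16.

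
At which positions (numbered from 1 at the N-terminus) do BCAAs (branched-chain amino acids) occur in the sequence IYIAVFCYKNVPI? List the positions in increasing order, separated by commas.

V, L, and I make up the branched-chain aliphatic group.
Matching residues: I1, I3, V5, V11, I13.

1, 3, 5, 11, 13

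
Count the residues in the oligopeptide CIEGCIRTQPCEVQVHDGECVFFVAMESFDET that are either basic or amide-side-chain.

Basic: H, K, R. Amide-side-chain: N, Q.
Basic residues here: R7, H16 (2).
Amide-side-chain residues here: Q9, Q14 (2).
The two groups share no amino acid, so total = 2 + 2 = 4.

4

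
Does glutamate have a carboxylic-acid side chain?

Yes

The acidic residues are Asp (D) and Glu (E), whose side chains end in a carboxylate group.
Glutamate is in this group.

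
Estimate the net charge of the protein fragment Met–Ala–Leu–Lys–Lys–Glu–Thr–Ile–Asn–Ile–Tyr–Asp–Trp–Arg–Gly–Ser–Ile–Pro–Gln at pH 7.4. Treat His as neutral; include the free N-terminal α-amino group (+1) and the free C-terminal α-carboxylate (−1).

+1

Near pH 7.4, K and R contribute +1 each, D and E contribute −1 each, and every other side chain (His included, as stated) is uncharged.
Positive (K, R): Lys4, Lys5, Arg14 → +3.
Negative (D, E): Glu6, Asp12 → −2.
The N-terminus (+1) and C-terminus (−1) cancel.
Net charge = (+3) + (−2) = +1.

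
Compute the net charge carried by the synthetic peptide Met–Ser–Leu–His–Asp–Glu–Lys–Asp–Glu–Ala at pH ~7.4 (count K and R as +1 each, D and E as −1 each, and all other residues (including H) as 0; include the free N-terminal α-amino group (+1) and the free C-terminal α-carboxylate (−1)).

-3

Positive (K, R): Lys7 → +1.
Negative (D, E): Asp5, Glu6, Asp8, Glu9 → −4.
The N-terminus (+1) and C-terminus (−1) cancel.
Net charge = (+1) + (−4) = −3.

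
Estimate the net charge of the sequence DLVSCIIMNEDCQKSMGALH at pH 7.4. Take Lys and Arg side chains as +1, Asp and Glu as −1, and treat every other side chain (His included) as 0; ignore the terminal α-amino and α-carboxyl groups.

Positive (K, R): K14 → +1.
Negative (D, E): D1, E10, D11 → −3.
Net charge = (+1) + (−3) = −2.

-2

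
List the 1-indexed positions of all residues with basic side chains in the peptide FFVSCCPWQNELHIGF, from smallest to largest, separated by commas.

K, R, and H are the three residues with basic side chains (ε-amine, guanidinium, and imidazole respectively).
Matching residues: H13.

13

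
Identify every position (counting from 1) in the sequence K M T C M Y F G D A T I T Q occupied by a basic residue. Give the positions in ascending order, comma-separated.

1

Lysine (K), arginine (R), and histidine (H) have basic, nitrogen-containing side chains.
Matching residues: K1.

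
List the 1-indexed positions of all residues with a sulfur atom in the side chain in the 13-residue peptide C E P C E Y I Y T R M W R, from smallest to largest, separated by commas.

Only Cys (C) and Met (M) have a sulfur atom in the side chain.
Matching residues: C1, C4, M11.

1, 4, 11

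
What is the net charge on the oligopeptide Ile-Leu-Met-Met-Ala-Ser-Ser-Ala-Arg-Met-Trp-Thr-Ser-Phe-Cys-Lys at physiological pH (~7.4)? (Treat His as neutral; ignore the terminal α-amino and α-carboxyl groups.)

+2

At pH ~7.4 the Lys and Arg side chains are protonated (+1), the Asp and Glu side chains are deprotonated (−1), and with His taken as neutral all other side chains carry no charge.
Positive (K, R): Arg9, Lys16 → +2.
Negative (D, E): none → −0.
Net charge = (+2) + (−0) = +2.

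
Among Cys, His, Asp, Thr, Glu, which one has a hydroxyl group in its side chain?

Serine (S), threonine (T), and tyrosine (Y) each carry a hydroxyl group on the side chain.
Of the listed options, only Thr belongs to this group.

Thr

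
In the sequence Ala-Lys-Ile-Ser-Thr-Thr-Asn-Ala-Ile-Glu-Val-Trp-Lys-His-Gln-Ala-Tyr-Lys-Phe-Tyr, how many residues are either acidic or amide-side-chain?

3

Acidic: D, E. Amide-side-chain: N, Q.
Acidic residues here: Glu10 (1).
Amide-side-chain residues here: Asn7, Gln15 (2).
The two groups share no amino acid, so total = 1 + 2 = 3.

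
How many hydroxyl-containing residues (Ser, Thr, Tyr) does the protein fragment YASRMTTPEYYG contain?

Matching residues: Y1, S3, T6, T7, Y10, Y11.

6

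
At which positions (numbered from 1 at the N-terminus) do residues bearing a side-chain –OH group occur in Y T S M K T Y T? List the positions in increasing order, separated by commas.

1, 2, 3, 6, 7, 8

Serine (S), threonine (T), and tyrosine (Y) each carry a hydroxyl group on the side chain.
Matching residues: Y1, T2, S3, T6, Y7, T8.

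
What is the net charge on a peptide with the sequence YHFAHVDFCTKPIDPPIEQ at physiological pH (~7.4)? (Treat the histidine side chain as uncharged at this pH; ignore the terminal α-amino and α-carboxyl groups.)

The side chains ionized at physiological pH are Lys/Arg (+1) and Asp/Glu (−1); with His treated as neutral, nothing else contributes.
Positive (K, R): K11 → +1.
Negative (D, E): D7, D14, E18 → −3.
Net charge = (+1) + (−3) = −2.

-2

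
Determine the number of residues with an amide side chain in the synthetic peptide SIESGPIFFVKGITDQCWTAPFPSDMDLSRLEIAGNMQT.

3

Only N (asparagine) and Q (glutamine) carry a side-chain carboxamide.
Matching residues: Q16, N36, Q38.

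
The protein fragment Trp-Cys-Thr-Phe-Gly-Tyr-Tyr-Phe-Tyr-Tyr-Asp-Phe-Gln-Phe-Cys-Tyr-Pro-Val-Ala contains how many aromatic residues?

F, W, and Y each carry an aromatic ring on the side chain.
Matching residues: Trp1, Phe4, Tyr6, Tyr7, Phe8, Tyr9, Tyr10, Phe12, Phe14, Tyr16.

10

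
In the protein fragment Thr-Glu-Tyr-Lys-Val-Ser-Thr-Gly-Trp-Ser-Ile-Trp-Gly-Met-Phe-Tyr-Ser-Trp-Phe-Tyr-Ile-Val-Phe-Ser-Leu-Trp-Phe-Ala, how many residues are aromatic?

11

The aromatic amino acids are Phe (F, benzyl), Trp (W, indole), and Tyr (Y, phenol).
Matching residues: Tyr3, Trp9, Trp12, Phe15, Tyr16, Trp18, Phe19, Tyr20, Phe23, Trp26, Phe27.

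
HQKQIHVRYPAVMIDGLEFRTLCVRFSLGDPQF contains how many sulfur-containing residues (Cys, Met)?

2

Matching residues: M13, C23.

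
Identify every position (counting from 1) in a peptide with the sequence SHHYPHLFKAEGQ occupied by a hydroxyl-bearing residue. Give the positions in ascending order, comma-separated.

1, 4

Serine (S), threonine (T), and tyrosine (Y) each carry a hydroxyl group on the side chain.
Matching residues: S1, Y4.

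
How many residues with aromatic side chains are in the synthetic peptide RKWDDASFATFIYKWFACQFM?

7

The aromatic amino acids are Phe (F, benzyl), Trp (W, indole), and Tyr (Y, phenol).
Matching residues: W3, F8, F11, Y13, W15, F16, F20.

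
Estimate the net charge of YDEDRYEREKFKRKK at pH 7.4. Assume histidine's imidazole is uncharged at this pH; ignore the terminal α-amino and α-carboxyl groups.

+2

Near pH 7.4, K and R contribute +1 each, D and E contribute −1 each, and every other side chain (His included, as stated) is uncharged.
Positive (K, R): R5, R8, K10, K12, R13, K14, K15 → +7.
Negative (D, E): D2, E3, D4, E7, E9 → −5.
Net charge = (+7) + (−5) = +2.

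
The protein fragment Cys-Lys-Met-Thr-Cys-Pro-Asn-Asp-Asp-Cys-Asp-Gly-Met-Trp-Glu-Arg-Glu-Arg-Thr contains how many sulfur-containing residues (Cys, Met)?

Matching residues: Cys1, Met3, Cys5, Cys10, Met13.

5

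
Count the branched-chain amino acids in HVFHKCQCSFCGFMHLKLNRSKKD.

V, L, and I make up the branched-chain aliphatic group.
Matching residues: V2, L16, L18.

3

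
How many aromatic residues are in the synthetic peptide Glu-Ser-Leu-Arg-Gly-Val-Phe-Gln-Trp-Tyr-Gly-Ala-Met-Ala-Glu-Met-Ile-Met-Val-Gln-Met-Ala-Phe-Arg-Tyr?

Phenylalanine (F), tryptophan (W), and tyrosine (Y) have aromatic ring side chains.
Matching residues: Phe7, Trp9, Tyr10, Phe23, Tyr25.

5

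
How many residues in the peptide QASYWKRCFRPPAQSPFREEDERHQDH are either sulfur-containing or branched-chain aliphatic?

1

Sulfur-containing: C, M. Branched-chain aliphatic: I, L, V.
Sulfur-containing residues here: C8 (1).
Branched-chain aliphatic residues here: none (0).
The two groups share no amino acid, so total = 1 + 0 = 1.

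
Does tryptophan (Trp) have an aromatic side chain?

Yes

F, W, and Y each carry an aromatic ring on the side chain.
Tryptophan is in this group.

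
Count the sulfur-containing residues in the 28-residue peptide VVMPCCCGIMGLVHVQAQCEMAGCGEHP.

Only Cys (C) and Met (M) have a sulfur atom in the side chain.
Matching residues: M3, C5, C6, C7, M10, C19, M21, C24.

8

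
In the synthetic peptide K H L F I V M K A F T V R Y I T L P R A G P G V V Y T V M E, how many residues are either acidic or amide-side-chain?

Acidic: D, E. Amide-side-chain: N, Q.
Acidic residues here: E30 (1).
Amide-side-chain residues here: none (0).
The two groups share no amino acid, so total = 1 + 0 = 1.

1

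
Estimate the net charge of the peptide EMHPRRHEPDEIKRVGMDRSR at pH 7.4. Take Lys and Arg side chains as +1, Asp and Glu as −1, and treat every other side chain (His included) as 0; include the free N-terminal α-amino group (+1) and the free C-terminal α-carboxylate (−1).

+1

Positive (K, R): R5, R6, K13, R14, R19, R21 → +6.
Negative (D, E): E1, E8, D10, E11, D18 → −5.
The N-terminus (+1) and C-terminus (−1) cancel.
Net charge = (+6) + (−5) = +1.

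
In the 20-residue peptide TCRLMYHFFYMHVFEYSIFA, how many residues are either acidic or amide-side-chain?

1

Acidic: D, E. Amide-side-chain: N, Q.
Acidic residues here: E15 (1).
Amide-side-chain residues here: none (0).
The two groups share no amino acid, so total = 1 + 0 = 1.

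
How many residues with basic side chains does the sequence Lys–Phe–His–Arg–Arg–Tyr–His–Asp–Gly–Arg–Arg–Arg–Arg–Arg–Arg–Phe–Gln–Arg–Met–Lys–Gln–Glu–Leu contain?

K, R, and H are the three residues with basic side chains (ε-amine, guanidinium, and imidazole respectively).
Matching residues: Lys1, His3, Arg4, Arg5, His7, Arg10, Arg11, Arg12, Arg13, Arg14, Arg15, Arg18, Lys20.

13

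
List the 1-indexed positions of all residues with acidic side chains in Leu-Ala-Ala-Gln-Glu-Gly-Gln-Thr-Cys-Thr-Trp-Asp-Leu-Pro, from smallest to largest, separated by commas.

Aspartate (D) and glutamate (E) have carboxylic-acid side chains and are the acidic amino acids.
Matching residues: Glu5, Asp12.

5, 12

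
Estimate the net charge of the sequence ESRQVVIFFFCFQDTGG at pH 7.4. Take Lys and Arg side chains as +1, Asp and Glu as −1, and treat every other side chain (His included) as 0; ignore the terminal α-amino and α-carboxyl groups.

-1

Positive (K, R): R3 → +1.
Negative (D, E): E1, D14 → −2.
Net charge = (+1) + (−2) = −1.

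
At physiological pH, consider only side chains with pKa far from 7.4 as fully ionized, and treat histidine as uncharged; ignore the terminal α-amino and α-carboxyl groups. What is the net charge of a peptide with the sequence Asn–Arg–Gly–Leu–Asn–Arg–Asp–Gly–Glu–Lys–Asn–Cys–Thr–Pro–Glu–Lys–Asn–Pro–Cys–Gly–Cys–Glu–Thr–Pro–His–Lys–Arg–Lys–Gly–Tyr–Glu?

The side chains ionized at physiological pH are Lys/Arg (+1) and Asp/Glu (−1); with His treated as neutral, nothing else contributes.
Positive (K, R): Arg2, Arg6, Lys10, Lys16, Lys26, Arg27, Lys28 → +7.
Negative (D, E): Asp7, Glu9, Glu15, Glu22, Glu31 → −5.
Net charge = (+7) + (−5) = +2.

+2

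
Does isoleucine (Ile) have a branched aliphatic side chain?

V, L, and I make up the branched-chain aliphatic group.
Isoleucine is in this group.

Yes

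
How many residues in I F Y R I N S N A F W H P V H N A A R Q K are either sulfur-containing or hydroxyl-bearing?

2

Sulfur-containing: C, M. Hydroxyl-bearing: S, T, Y.
Sulfur-containing residues here: none (0).
Hydroxyl-bearing residues here: Y3, S7 (2).
The two groups share no amino acid, so total = 0 + 2 = 2.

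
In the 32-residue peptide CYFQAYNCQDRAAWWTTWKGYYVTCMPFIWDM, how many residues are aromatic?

F, W, and Y each carry an aromatic ring on the side chain.
Matching residues: Y2, F3, Y6, W14, W15, W18, Y21, Y22, F28, W30.

10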